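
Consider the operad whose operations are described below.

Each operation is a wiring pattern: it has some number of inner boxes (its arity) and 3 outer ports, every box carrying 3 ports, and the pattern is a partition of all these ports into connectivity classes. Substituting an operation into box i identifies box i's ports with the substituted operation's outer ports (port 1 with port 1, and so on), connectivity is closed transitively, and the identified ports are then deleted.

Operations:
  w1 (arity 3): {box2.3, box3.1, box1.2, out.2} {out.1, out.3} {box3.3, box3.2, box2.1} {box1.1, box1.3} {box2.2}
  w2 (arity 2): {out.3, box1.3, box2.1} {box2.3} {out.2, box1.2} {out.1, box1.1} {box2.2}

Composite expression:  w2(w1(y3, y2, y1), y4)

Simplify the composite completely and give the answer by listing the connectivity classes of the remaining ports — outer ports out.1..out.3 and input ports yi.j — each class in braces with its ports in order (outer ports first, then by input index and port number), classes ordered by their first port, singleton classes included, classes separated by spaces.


After gluing at w2, chains via deleted ports link the y-ports.
the subtree at w1 composes to {out.1, out.3} {out.2, y1.1, y2.3, y3.2} {y1.2, y1.3, y2.1} {y2.2} {y3.1, y3.3} on (y3, y2, y1); out.j = own outer ports
the subtree at w2 composes to {out.1, out.3, y4.1} {out.2, y1.1, y2.3, y3.2} {y1.2, y1.3, y2.1} {y2.2} {y3.1, y3.3} {y4.2} {y4.3} on (y3, y2, y1, y4); out.j = own outer ports

{out.1, out.3, y4.1} {out.2, y1.1, y2.3, y3.2} {y1.2, y1.3, y2.1} {y2.2} {y3.1, y3.3} {y4.2} {y4.3}


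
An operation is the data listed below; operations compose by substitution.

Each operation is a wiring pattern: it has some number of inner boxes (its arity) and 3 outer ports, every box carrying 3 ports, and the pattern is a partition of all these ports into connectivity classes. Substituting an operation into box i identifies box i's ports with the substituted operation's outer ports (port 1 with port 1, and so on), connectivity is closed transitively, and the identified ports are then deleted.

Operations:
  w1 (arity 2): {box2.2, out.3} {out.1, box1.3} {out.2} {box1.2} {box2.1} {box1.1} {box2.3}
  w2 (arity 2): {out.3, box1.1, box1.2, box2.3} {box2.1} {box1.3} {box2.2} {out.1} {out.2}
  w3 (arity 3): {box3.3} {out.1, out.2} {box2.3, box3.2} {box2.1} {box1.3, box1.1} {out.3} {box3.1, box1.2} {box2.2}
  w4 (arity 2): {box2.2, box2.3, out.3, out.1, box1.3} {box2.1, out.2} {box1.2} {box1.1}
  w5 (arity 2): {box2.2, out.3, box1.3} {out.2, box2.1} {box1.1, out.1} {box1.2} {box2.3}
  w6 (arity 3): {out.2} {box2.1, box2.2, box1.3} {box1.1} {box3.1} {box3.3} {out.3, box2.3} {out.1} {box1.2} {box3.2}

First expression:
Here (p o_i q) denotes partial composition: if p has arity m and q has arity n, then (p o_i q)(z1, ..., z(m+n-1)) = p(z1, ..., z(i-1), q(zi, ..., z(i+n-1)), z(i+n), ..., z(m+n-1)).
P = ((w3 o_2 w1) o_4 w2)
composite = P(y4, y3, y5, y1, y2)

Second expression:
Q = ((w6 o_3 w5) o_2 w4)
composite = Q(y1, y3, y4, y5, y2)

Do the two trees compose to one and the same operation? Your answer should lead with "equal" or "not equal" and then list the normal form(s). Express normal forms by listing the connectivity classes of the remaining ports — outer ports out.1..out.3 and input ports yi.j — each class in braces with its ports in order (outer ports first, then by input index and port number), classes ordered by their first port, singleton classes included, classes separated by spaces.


not equal; first: {out.1, out.2} {out.3} {y1.1, y1.2, y2.3} {y1.3} {y2.1} {y2.2} {y3.1} {y3.2} {y3.3} {y4.1, y4.3} {y4.2} {y5.1} {y5.2} {y5.3}; second: {out.1} {out.2} {out.3, y1.3, y3.3, y4.1, y4.2, y4.3} {y1.1} {y1.2} {y2.1} {y2.2, y5.3} {y2.3} {y3.1} {y3.2} {y5.1} {y5.2}

Normal form of the first expression: {out.1, out.2} {out.3} {y1.1, y1.2, y2.3} {y1.3} {y2.1} {y2.2} {y3.1} {y3.2} {y3.3} {y4.1, y4.3} {y4.2} {y5.1} {y5.2} {y5.3}
Normal form of the second expression: {out.1} {out.2} {out.3, y1.3, y3.3, y4.1, y4.2, y4.3} {y1.1} {y1.2} {y2.1} {y2.2, y5.3} {y2.3} {y3.1} {y3.2} {y5.1} {y5.2}
No match — not equal.


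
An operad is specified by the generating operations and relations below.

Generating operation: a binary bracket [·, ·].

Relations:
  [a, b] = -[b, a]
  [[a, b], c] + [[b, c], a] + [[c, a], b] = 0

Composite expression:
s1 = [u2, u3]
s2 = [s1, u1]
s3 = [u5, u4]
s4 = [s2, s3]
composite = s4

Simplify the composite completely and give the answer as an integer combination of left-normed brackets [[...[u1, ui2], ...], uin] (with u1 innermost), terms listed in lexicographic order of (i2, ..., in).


Skip Jacobi rewriting: expand, keep u1-initial words, read off terms.
Composite bracket: [[[u2, u3], u1], [u5, u4]]
Expanding via [a, b] = ab - ba: 16 signed words (2^4 = 16).
Coefficients come from the u1-initial words:
  word u1u2u3u4u5 has sign +1, contributing +[[[[u1, u2], u3], u4], u5]
  word u1u2u3u5u4 has sign -1, contributing -[[[[u1, u2], u3], u5], u4]
  word u1u3u2u4u5 has sign -1, contributing -[[[[u1, u3], u2], u4], u5]
  word u1u3u2u5u4 has sign +1, contributing +[[[[u1, u3], u2], u5], u4]

[[[[u1, u2], u3], u4], u5] - [[[[u1, u2], u3], u5], u4] - [[[[u1, u3], u2], u4], u5] + [[[[u1, u3], u2], u5], u4]


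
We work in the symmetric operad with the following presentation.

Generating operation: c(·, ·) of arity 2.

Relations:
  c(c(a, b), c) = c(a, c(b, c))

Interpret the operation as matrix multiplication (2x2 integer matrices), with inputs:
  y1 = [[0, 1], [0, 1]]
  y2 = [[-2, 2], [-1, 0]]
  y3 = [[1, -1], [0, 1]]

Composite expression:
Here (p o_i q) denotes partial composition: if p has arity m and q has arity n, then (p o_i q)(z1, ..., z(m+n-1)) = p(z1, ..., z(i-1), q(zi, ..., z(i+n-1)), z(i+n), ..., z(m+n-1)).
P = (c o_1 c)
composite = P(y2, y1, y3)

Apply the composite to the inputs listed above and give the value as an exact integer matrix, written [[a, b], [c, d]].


[[0, 0], [0, -1]]

c(y2, y1) = [[0, 0], [0, -1]]
c(c(y2, y1), y3) = [[0, 0], [0, -1]]


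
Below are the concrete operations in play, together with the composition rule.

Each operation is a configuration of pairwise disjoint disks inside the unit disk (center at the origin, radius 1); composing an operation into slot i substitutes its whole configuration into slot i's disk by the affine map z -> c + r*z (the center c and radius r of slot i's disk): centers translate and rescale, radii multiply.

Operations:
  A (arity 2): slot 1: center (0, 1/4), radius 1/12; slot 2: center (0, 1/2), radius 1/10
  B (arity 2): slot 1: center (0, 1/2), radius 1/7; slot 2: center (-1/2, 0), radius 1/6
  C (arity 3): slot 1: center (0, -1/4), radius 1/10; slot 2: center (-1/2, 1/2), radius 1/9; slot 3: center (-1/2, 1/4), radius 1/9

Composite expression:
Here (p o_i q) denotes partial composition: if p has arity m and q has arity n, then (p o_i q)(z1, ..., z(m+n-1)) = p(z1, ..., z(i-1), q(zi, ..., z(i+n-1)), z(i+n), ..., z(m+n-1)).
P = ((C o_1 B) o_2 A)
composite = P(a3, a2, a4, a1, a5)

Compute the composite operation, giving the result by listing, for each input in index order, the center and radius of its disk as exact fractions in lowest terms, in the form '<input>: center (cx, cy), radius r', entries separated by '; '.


a1: center (-1/2, 1/2), radius 1/9; a2: center (-1/20, -59/240), radius 1/720; a3: center (0, -1/5), radius 1/70; a4: center (-1/20, -29/120), radius 1/600; a5: center (-1/2, 1/4), radius 1/9

Follow each a-input down from C: c' goes to c + r*c', radius to r*r'.
for a3, the 2-step affine chain lands on center (0, -1/5), radius 1/70
for a2, the 3-step affine chain lands on center (-1/20, -59/240), radius 1/720
for a4, the 3-step affine chain lands on center (-1/20, -29/120), radius 1/600
for a1, the 1-step affine chain lands on center (-1/2, 1/2), radius 1/9
for a5, the 1-step affine chain lands on center (-1/2, 1/4), radius 1/9


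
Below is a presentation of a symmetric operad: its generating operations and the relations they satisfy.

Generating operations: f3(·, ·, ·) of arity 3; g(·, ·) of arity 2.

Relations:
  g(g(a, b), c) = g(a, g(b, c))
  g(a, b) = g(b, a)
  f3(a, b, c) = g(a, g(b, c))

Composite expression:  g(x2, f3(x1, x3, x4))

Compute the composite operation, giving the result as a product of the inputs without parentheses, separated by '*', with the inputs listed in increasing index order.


x1 * x2 * x3 * x4

Any arrangement under g is one operation, so sort the x-inputs.
f3(x1, x3, x4) spells out as x1 * x3 * x4
g(x2, f3(x1, x3, x4)) spells out as x2 * x1 * x3 * x4
sorting the factors by input index: x1 * x2 * x3 * x4


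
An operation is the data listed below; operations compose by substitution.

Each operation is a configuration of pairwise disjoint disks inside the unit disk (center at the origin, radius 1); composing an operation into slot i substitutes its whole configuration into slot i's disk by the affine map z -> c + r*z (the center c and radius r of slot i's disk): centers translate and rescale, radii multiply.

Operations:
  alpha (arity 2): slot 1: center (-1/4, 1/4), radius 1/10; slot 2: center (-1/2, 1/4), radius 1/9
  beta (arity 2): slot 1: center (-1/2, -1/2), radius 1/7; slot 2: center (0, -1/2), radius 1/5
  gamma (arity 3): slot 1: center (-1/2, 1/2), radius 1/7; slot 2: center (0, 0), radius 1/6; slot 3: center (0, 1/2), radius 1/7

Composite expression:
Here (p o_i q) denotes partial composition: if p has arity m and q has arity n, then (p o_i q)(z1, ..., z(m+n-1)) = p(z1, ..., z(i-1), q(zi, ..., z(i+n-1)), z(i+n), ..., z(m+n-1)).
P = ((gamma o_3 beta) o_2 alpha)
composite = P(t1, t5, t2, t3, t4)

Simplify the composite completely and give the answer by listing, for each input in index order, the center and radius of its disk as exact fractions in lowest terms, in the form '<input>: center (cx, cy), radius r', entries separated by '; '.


t1: center (-1/2, 1/2), radius 1/7; t2: center (-1/12, 1/24), radius 1/54; t3: center (-1/14, 3/7), radius 1/49; t4: center (0, 3/7), radius 1/35; t5: center (-1/24, 1/24), radius 1/60

Affine substitution under gamma: radii multiply and t-centers shift.
t1: after 1 affine step, its disk has center (-1/2, 1/2), radius 1/7
t5: after 2 affine steps, its disk has center (-1/24, 1/24), radius 1/60
t2: after 2 affine steps, its disk has center (-1/12, 1/24), radius 1/54
t3: after 2 affine steps, its disk has center (-1/14, 3/7), radius 1/49
t4: after 2 affine steps, its disk has center (0, 3/7), radius 1/35


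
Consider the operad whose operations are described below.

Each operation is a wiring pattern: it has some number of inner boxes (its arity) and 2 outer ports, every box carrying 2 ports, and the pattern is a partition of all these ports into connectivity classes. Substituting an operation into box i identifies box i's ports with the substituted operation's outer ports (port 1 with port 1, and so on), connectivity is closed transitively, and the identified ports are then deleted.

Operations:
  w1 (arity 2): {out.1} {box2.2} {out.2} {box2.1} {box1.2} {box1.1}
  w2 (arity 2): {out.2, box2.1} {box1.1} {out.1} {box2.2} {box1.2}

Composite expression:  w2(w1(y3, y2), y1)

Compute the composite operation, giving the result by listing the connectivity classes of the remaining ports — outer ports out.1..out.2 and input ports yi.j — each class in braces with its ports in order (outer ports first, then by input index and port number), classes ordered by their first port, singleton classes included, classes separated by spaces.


{out.1} {out.2, y1.1} {y1.2} {y2.1} {y2.2} {y3.1} {y3.2}

Treat the ports identified at w2 as solder joints: merge, then drop.
composing w1 on (y3, y2), with out.j its own outer ports: {out.1} {out.2} {y2.1} {y2.2} {y3.1} {y3.2}
composing w2 on (y3, y2, y1), with out.j its own outer ports: {out.1} {out.2, y1.1} {y1.2} {y2.1} {y2.2} {y3.1} {y3.2}


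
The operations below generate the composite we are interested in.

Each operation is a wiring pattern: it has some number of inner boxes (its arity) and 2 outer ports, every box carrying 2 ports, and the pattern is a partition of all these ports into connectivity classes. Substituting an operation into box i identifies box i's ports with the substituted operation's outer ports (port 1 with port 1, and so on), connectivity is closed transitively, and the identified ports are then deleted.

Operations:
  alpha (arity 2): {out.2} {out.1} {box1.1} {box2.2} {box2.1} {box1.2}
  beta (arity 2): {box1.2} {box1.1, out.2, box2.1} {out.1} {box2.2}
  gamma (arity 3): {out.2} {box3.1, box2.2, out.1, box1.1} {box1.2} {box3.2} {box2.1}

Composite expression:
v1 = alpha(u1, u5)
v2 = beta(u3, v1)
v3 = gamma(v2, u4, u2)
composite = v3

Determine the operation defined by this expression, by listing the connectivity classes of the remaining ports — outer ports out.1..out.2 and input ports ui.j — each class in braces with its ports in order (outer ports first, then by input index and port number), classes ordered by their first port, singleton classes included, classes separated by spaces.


{out.1, u2.1, u4.2} {out.2} {u1.1} {u1.2} {u2.2} {u3.1} {u3.2} {u4.1} {u5.1} {u5.2}


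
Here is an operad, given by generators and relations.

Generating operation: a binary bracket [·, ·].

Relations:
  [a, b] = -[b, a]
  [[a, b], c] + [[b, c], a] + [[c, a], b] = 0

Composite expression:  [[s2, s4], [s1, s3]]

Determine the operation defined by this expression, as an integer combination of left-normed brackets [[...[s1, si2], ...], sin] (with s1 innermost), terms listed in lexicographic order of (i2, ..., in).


-[[[s1, s3], s2], s4] + [[[s1, s3], s4], s2]

Left-normed coefficients sit on the s1-initial expansion words.
Composite bracket: [[s2, s4], [s1, s3]]
Under [a, b] = ab - ba we get 8 signed associative words (2^3 = 8).
Only words starting with s1 matter:
  s1s3s2s4 appears with sign -1, giving the term -[[[s1, s3], s2], s4]
  s1s3s4s2 appears with sign +1, giving the term +[[[s1, s3], s4], s2]


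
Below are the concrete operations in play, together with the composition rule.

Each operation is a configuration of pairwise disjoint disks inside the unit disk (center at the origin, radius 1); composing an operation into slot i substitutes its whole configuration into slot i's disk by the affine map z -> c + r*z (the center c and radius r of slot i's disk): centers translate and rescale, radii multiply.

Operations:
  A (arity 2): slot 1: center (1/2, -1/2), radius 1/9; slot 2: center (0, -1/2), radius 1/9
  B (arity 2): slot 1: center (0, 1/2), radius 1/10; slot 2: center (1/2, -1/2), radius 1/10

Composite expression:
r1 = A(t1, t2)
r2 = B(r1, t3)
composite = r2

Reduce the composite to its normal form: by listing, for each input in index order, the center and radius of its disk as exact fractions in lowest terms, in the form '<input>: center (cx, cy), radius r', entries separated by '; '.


Each t-disk chains the slot maps above it in B; radii multiply.
for t1, the 2-step affine chain lands on center (1/20, 9/20), radius 1/90
for t2, the 2-step affine chain lands on center (0, 9/20), radius 1/90
for t3, the 1-step affine chain lands on center (1/2, -1/2), radius 1/10

t1: center (1/20, 9/20), radius 1/90; t2: center (0, 9/20), radius 1/90; t3: center (1/2, -1/2), radius 1/10


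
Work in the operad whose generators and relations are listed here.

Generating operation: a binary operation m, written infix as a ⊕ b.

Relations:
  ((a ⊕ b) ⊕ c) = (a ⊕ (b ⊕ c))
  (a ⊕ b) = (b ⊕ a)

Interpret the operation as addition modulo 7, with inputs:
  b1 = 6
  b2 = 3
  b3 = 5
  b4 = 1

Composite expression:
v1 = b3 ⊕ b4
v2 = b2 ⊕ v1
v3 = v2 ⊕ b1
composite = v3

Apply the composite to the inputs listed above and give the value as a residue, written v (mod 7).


1 (mod 7)

(b3 ⊕ b4) = 6
(b2 ⊕ (b3 ⊕ b4)) = 2
((b2 ⊕ (b3 ⊕ b4)) ⊕ b1) = 1


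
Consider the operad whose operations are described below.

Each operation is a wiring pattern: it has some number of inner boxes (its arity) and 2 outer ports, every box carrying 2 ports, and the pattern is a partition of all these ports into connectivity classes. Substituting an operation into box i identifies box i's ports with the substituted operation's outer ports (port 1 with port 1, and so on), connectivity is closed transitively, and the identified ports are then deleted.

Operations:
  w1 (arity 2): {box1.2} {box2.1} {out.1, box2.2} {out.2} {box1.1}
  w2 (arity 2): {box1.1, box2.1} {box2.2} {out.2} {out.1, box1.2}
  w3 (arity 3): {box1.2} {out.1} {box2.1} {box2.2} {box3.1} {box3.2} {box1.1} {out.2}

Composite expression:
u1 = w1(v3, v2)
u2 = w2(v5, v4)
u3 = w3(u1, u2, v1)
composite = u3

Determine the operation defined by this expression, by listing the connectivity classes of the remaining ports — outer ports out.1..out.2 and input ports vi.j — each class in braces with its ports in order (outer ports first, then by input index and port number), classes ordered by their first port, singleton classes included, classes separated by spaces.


{out.1} {out.2} {v1.1} {v1.2} {v2.1} {v2.2} {v3.1} {v3.2} {v4.1, v5.1} {v4.2} {v5.2}

Substituting into w3 glues patterns; closure does the rest.
w1 over (v3, v2) gives {out.1, v2.2} {out.2} {v2.1} {v3.1} {v3.2}, out.j being that stage's outer ports
w2 over (v5, v4) gives {out.1, v5.2} {out.2} {v4.1, v5.1} {v4.2}, out.j being that stage's outer ports
w3 over (v3, v2, v5, v4, v1) gives {out.1} {out.2} {v1.1} {v1.2} {v2.1} {v2.2} {v3.1} {v3.2} {v4.1, v5.1} {v4.2} {v5.2}, out.j being that stage's outer ports


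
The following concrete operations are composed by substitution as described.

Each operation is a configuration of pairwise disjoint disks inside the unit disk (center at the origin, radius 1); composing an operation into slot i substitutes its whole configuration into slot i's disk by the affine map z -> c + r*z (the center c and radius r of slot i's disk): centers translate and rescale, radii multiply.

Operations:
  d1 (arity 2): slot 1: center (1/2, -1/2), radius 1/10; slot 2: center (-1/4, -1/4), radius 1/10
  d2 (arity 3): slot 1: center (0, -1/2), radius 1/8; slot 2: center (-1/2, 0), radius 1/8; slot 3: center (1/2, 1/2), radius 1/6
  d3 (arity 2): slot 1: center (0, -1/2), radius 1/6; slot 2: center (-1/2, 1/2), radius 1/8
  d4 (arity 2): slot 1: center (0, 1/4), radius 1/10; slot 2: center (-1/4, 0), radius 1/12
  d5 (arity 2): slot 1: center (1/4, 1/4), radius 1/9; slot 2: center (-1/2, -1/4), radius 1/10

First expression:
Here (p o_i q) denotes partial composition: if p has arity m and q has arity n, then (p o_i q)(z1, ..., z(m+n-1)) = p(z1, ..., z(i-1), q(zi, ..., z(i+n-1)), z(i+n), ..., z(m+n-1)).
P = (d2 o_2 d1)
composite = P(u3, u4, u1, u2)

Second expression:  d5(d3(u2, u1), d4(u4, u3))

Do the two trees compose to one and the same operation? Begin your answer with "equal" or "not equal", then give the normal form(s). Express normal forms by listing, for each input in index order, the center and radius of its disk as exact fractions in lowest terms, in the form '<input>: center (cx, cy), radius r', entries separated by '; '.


not equal; first: u1: center (-17/32, -1/32), radius 1/80; u2: center (1/2, 1/2), radius 1/6; u3: center (0, -1/2), radius 1/8; u4: center (-7/16, -1/16), radius 1/80; second: u1: center (7/36, 11/36), radius 1/72; u2: center (1/4, 7/36), radius 1/54; u3: center (-21/40, -1/4), radius 1/120; u4: center (-1/2, -9/40), radius 1/100

In normal form, the first expression is u1: center (-17/32, -1/32), radius 1/80; u2: center (1/2, 1/2), radius 1/6; u3: center (0, -1/2), radius 1/8; u4: center (-7/16, -1/16), radius 1/80
In normal form, the second expression is u1: center (7/36, 11/36), radius 1/72; u2: center (1/4, 7/36), radius 1/54; u3: center (-21/40, -1/4), radius 1/120; u4: center (-1/2, -9/40), radius 1/100
No match — not equal.


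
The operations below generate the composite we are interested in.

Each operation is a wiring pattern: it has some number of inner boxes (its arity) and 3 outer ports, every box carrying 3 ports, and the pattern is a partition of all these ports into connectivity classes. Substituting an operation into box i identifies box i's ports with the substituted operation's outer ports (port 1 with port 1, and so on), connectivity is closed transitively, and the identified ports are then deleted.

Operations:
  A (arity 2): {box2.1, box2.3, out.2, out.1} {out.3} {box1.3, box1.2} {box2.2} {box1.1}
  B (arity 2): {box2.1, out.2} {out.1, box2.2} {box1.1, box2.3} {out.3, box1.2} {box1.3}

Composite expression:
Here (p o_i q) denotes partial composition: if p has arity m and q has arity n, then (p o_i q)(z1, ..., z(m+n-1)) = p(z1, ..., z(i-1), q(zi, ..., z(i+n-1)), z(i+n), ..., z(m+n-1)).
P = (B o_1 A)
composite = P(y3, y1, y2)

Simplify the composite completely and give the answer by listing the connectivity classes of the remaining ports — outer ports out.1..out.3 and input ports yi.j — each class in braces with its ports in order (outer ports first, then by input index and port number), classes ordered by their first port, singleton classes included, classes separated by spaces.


Two ports join when wires chain via B-identified ports.
the subtree at A composes to {out.1, out.2, y1.1, y1.3} {out.3} {y1.2} {y3.1} {y3.2, y3.3} on (y3, y1); out.j = own outer ports
the subtree at B composes to {out.1, y2.2} {out.2, y2.1} {out.3, y1.1, y1.3, y2.3} {y1.2} {y3.1} {y3.2, y3.3} on (y3, y1, y2); out.j = own outer ports

{out.1, y2.2} {out.2, y2.1} {out.3, y1.1, y1.3, y2.3} {y1.2} {y3.1} {y3.2, y3.3}


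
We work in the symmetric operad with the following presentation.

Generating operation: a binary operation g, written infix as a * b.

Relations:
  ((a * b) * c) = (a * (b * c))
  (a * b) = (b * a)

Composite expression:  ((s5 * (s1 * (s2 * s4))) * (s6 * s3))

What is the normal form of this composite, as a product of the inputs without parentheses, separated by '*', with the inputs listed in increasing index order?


s1 * s2 * s3 * s4 * s5 * s6

Both nesting and order wash out for g; what remains is which s's occur.
(s2 * s4) linearizes to s2 * s4
(s1 * (s2 * s4)) linearizes to s1 * s2 * s4
(s5 * (s1 * (s2 * s4))) linearizes to s5 * s1 * s2 * s4
(s6 * s3) linearizes to s6 * s3
((s5 * (s1 * (s2 * s4))) * (s6 * s3)) linearizes to s5 * s1 * s2 * s4 * s6 * s3
putting the inputs in ascending order: s1 * s2 * s3 * s4 * s5 * s6


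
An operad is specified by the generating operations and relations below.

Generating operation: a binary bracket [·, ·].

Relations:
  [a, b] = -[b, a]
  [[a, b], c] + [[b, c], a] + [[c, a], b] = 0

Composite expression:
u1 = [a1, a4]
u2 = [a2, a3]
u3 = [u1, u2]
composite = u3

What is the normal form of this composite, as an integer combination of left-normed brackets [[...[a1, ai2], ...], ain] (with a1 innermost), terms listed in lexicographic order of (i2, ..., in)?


[[[a1, a4], a2], a3] - [[[a1, a4], a3], a2]

Skip Jacobi rewriting: expand, keep a1-initial words, read off terms.
Composite bracket: [[a1, a4], [a2, a3]]
The bracket unfolds into 8 signed words via [a, b] = ab - ba (2^3 = 8).
Keep just the words that open with a1:
  sign of a1a4a2a3 is +1, so it contributes +[[[a1, a4], a2], a3]
  sign of a1a4a3a2 is -1, so it contributes -[[[a1, a4], a3], a2]


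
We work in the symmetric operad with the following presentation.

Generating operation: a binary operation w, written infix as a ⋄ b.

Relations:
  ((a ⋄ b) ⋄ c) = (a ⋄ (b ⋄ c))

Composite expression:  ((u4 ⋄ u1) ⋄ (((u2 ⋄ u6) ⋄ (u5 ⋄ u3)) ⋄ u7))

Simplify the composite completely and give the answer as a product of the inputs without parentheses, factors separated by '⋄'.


u4 ⋄ u1 ⋄ u2 ⋄ u6 ⋄ u5 ⋄ u3 ⋄ u7

The w-tree's shape is irrelevant; the u-reading-order decides.
(u4 ⋄ u1) unparenthesizes to u4 ⋄ u1
(u2 ⋄ u6) unparenthesizes to u2 ⋄ u6
(u5 ⋄ u3) unparenthesizes to u5 ⋄ u3
((u2 ⋄ u6) ⋄ (u5 ⋄ u3)) unparenthesizes to u2 ⋄ u6 ⋄ u5 ⋄ u3
(((u2 ⋄ u6) ⋄ (u5 ⋄ u3)) ⋄ u7) unparenthesizes to u2 ⋄ u6 ⋄ u5 ⋄ u3 ⋄ u7
((u4 ⋄ u1) ⋄ (((u2 ⋄ u6) ⋄ (u5 ⋄ u3)) ⋄ u7)) unparenthesizes to u4 ⋄ u1 ⋄ u2 ⋄ u6 ⋄ u5 ⋄ u3 ⋄ u7


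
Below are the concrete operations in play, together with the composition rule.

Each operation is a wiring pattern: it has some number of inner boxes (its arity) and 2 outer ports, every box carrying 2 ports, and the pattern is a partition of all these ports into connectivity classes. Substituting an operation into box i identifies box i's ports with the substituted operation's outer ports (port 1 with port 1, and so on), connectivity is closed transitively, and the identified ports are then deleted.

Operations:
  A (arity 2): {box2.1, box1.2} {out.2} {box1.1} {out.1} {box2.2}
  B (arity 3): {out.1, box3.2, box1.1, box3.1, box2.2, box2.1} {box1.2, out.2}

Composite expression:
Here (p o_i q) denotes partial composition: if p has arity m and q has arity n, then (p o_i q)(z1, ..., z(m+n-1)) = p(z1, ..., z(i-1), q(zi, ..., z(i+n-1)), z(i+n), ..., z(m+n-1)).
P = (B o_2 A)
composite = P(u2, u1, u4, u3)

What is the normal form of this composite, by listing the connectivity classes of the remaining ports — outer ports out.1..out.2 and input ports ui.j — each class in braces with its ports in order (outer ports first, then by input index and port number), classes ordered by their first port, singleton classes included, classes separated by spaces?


After gluing at B, chains via deleted ports link the u-ports.
stage A: inputs (u1, u4), connectivity {out.1} {out.2} {u1.1} {u1.2, u4.1} {u4.2}, out.j its boundary
stage B: inputs (u2, u1, u4, u3), connectivity {out.1, u2.1, u3.1, u3.2} {out.2, u2.2} {u1.1} {u1.2, u4.1} {u4.2}, out.j its boundary

{out.1, u2.1, u3.1, u3.2} {out.2, u2.2} {u1.1} {u1.2, u4.1} {u4.2}


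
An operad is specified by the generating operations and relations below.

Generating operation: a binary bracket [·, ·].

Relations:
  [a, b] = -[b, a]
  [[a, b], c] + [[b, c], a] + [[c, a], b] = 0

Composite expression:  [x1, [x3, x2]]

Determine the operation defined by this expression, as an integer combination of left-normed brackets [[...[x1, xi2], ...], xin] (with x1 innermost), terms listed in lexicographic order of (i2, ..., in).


-[[x1, x2], x3] + [[x1, x3], x2]

In the tensor algebra, words opening x1 carry the x1-anchored form.
Composite bracket: [x1, [x3, x2]]
The bracket unfolds into 4 signed words via [a, b] = ab - ba (2^2 = 4).
Words beginning with x1 determine it all:
  the word x1x2x3 carries sign -1 and contributes -[[x1, x2], x3]
  the word x1x3x2 carries sign +1 and contributes +[[x1, x3], x2]


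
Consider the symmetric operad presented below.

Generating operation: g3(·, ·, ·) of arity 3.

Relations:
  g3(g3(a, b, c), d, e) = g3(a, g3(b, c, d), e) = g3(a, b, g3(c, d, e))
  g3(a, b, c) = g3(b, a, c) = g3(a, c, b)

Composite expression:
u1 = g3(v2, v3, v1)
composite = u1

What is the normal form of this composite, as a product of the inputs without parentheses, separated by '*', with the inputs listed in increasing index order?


Reordering under g3 is free, so list the v-inputs canonically.
g3(v2, v3, v1) linearizes to v2 * v3 * v1
the factors in increasing index order: v1 * v2 * v3

v1 * v2 * v3


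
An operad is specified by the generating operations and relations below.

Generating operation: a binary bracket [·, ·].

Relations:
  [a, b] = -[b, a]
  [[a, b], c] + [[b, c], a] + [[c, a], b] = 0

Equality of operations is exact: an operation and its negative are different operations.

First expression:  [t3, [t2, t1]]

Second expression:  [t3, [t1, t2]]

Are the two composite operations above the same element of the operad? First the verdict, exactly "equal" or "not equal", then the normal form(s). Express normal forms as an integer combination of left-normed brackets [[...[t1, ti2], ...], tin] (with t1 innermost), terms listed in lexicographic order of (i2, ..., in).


not equal; first: [[t1, t2], t3]; second: -[[t1, t2], t3]


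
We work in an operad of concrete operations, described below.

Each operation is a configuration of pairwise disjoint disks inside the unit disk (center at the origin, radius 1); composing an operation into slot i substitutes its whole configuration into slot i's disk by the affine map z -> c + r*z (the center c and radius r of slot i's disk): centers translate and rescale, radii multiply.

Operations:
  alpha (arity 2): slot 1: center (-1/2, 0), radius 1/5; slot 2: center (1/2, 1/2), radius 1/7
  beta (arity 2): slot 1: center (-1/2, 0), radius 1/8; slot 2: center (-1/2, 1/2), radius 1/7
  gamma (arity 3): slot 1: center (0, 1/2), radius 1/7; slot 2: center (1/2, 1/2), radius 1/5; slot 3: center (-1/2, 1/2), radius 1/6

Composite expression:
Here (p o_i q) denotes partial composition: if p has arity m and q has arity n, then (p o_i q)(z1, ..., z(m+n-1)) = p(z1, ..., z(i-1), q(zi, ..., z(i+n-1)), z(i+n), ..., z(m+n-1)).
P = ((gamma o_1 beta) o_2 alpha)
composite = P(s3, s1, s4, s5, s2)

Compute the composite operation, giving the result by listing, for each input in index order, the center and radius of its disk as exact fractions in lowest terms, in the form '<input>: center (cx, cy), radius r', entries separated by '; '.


Nesting under gamma composes maps z -> c + r*z down each s-path.
s3: after 2 affine steps, its disk has center (-1/14, 1/2), radius 1/56
s1: after 3 affine steps, its disk has center (-4/49, 4/7), radius 1/245
s4: after 3 affine steps, its disk has center (-3/49, 57/98), radius 1/343
s5: after 1 affine step, its disk has center (1/2, 1/2), radius 1/5
s2: after 1 affine step, its disk has center (-1/2, 1/2), radius 1/6

s1: center (-4/49, 4/7), radius 1/245; s2: center (-1/2, 1/2), radius 1/6; s3: center (-1/14, 1/2), radius 1/56; s4: center (-3/49, 57/98), radius 1/343; s5: center (1/2, 1/2), radius 1/5


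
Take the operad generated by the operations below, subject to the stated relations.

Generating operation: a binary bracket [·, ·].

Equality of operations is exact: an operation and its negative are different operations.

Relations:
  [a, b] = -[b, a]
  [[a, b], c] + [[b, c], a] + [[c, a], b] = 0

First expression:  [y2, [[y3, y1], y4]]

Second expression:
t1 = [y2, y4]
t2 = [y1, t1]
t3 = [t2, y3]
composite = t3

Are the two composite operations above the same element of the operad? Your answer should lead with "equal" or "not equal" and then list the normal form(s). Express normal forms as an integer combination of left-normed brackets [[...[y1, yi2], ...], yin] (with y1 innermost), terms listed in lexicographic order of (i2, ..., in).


Reducing the first expression gives [[[y1, y3], y4], y2]
Reducing the second expression gives [[[y1, y2], y4], y3] - [[[y1, y4], y2], y3]
The forms do not match — not equal.

not equal; the first gives [[[y1, y3], y4], y2] and the second [[[y1, y2], y4], y3] - [[[y1, y4], y2], y3]


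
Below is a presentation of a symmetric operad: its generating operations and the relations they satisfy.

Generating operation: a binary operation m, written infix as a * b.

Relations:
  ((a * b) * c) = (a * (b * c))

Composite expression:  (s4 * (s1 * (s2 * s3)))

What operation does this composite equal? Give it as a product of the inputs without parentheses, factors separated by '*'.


s4 * s1 * s2 * s3


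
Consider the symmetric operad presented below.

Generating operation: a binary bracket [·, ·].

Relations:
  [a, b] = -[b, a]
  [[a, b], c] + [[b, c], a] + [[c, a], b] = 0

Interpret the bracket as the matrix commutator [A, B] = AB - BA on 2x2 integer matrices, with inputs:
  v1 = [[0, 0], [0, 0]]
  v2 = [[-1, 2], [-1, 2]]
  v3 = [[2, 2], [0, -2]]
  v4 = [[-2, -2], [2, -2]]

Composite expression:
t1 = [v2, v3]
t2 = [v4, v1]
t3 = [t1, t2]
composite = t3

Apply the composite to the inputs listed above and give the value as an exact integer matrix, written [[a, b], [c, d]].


[[0, 0], [0, 0]]

[v2, v3] = [[2, -14], [-4, -2]]
[v4, v1] = [[0, 0], [0, 0]]
[[v2, v3], [v4, v1]] = [[0, 0], [0, 0]]


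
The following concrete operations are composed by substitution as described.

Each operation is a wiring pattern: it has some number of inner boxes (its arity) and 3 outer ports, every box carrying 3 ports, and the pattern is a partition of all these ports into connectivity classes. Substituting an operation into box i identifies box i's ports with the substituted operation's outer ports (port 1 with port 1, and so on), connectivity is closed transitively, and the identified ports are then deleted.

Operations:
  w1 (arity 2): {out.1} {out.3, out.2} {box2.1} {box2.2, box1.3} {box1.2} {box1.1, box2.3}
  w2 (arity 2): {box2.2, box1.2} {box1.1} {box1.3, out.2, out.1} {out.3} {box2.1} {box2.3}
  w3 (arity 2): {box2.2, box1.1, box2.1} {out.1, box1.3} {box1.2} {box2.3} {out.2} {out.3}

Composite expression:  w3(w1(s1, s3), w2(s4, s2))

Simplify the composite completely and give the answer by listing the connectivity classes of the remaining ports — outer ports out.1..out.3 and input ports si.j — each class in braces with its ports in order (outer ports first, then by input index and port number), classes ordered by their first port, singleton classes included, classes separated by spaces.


{out.1} {out.2} {out.3} {s1.1, s3.3} {s1.2} {s1.3, s3.2} {s2.1} {s2.2, s4.2} {s2.3} {s3.1} {s4.1} {s4.3}


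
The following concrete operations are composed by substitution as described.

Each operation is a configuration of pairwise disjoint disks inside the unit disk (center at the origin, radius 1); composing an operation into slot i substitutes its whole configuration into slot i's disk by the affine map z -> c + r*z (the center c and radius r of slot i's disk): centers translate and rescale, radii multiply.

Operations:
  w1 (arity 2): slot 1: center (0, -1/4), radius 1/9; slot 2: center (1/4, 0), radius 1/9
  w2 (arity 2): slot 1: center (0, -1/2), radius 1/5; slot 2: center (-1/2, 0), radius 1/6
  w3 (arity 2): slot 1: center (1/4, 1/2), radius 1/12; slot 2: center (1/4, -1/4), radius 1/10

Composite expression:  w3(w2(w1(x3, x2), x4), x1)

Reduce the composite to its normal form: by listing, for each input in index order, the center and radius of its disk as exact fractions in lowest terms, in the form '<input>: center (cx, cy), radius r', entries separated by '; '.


x1: center (1/4, -1/4), radius 1/10; x2: center (61/240, 11/24), radius 1/540; x3: center (1/4, 109/240), radius 1/540; x4: center (5/24, 1/2), radius 1/72

Each x-disk chains the slot maps above it in w3; radii multiply.
input x3: composing its 3 substitution steps yields center (1/4, 109/240), radius 1/540
input x2: composing its 3 substitution steps yields center (61/240, 11/24), radius 1/540
input x4: composing its 2 substitution steps yields center (5/24, 1/2), radius 1/72
input x1: composing its 1 substitution step yields center (1/4, -1/4), radius 1/10


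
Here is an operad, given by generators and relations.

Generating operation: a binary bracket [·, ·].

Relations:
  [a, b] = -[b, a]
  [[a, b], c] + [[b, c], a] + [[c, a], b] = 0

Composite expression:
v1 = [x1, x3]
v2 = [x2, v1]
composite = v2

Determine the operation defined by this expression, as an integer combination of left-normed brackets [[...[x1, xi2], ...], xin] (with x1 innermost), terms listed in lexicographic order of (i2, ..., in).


Skip Jacobi rewriting: expand, keep x1-initial words, read off terms.
Composite bracket: [x2, [x1, x3]]
Full expansion: 4 signed words from ab - ba (2^2 = 4).
Keep just the words that open with x1:
  x1x3x2 (sign -1) contributes -[[x1, x3], x2]

-[[x1, x3], x2]


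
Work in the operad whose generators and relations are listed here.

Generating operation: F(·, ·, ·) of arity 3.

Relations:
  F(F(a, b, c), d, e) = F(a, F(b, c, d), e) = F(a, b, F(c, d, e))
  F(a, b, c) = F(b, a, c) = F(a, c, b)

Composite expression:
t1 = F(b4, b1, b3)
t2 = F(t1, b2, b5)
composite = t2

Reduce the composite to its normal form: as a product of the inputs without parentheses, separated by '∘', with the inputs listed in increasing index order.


With F associative and commutative, the b-input set is all that matters.
F(b4, b1, b3) spells out as b4 ∘ b1 ∘ b3
F(F(b4, b1, b3), b2, b5) spells out as b4 ∘ b1 ∘ b3 ∘ b2 ∘ b5
rearranged into index order: b1 ∘ b2 ∘ b3 ∘ b4 ∘ b5

b1 ∘ b2 ∘ b3 ∘ b4 ∘ b5


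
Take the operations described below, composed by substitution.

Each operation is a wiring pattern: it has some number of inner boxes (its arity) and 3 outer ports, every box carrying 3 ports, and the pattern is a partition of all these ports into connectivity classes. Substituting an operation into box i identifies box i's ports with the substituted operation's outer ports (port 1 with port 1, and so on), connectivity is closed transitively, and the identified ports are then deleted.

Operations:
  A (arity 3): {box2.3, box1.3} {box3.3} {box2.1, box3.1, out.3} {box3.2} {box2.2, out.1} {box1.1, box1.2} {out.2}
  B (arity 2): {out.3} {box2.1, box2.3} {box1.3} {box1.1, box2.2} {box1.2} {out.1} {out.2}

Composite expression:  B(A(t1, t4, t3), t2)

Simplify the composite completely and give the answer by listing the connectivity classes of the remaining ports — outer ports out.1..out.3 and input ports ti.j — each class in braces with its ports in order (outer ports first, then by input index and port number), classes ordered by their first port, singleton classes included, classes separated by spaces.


{out.1} {out.2} {out.3} {t1.1, t1.2} {t1.3, t4.3} {t2.1, t2.3} {t2.2, t4.2} {t3.1, t4.1} {t3.2} {t3.3}

Reachability decides: close wires over B-identified ports.
composing A on (t1, t4, t3), with out.j its own outer ports: {out.1, t4.2} {out.2} {out.3, t3.1, t4.1} {t1.1, t1.2} {t1.3, t4.3} {t3.2} {t3.3}
composing B on (t1, t4, t3, t2), with out.j its own outer ports: {out.1} {out.2} {out.3} {t1.1, t1.2} {t1.3, t4.3} {t2.1, t2.3} {t2.2, t4.2} {t3.1, t4.1} {t3.2} {t3.3}


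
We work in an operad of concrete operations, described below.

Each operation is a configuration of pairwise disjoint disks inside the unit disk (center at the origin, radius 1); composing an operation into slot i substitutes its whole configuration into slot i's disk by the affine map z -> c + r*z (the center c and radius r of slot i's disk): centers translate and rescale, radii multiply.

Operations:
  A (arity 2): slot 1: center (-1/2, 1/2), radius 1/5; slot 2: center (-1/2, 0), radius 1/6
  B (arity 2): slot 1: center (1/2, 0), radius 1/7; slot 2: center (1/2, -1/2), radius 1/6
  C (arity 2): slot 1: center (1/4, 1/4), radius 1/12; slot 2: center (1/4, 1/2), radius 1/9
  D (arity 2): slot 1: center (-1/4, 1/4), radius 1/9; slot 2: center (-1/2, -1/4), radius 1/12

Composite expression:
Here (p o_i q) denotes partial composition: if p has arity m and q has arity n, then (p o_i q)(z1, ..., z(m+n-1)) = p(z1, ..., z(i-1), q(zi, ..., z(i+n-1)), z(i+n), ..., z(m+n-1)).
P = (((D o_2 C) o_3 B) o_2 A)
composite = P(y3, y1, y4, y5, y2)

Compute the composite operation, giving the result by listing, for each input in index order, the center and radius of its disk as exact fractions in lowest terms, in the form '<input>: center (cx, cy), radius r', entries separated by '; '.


y1: center (-139/288, -65/288), radius 1/720; y2: center (-205/432, -23/108), radius 1/648; y3: center (-1/4, 1/4), radius 1/9; y4: center (-139/288, -11/48), radius 1/864; y5: center (-205/432, -5/24), radius 1/756

Affine substitution under D: radii multiply and y-centers shift.
for y3, the 1-step affine chain lands on center (-1/4, 1/4), radius 1/9
for y1, the 3-step affine chain lands on center (-139/288, -65/288), radius 1/720
for y4, the 3-step affine chain lands on center (-139/288, -11/48), radius 1/864
for y5, the 3-step affine chain lands on center (-205/432, -5/24), radius 1/756
for y2, the 3-step affine chain lands on center (-205/432, -23/108), radius 1/648


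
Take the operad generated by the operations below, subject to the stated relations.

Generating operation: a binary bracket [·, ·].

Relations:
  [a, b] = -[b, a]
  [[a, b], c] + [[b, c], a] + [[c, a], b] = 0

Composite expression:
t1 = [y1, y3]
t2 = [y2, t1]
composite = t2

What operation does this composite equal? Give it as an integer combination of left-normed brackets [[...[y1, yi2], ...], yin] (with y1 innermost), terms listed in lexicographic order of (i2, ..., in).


-[[y1, y3], y2]

Expand each bracket as ab - ba; the y1-initial words give the coefficients.
Composite bracket: [y2, [y1, y3]]
The bracket unfolds into 4 signed words via [a, b] = ab - ba (2^2 = 4).
Keep just the words that open with y1:
  word y1y3y2 has sign -1, contributing -[[y1, y3], y2]
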